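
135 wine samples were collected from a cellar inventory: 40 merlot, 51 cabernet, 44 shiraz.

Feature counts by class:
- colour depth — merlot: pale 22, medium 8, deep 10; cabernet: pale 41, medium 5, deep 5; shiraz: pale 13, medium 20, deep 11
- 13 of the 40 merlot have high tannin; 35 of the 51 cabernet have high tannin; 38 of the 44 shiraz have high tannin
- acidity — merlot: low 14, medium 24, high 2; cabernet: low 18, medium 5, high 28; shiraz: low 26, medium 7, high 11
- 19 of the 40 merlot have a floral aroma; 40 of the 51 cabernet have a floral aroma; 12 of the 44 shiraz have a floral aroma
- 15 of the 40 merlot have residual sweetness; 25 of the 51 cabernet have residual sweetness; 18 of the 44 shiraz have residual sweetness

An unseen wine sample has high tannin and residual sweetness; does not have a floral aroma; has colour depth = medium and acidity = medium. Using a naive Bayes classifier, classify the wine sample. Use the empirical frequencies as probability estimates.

merlot: (40/135) × (8/40) × (13/40) × (24/40) × (21/40) × (15/40) = 0.002275
cabernet: (51/135) × (5/51) × (35/51) × (5/51) × (11/51) × (25/51) ≈ 0.000263467
shiraz: (44/135) × (20/44) × (38/44) × (7/44) × (32/44) × (18/44) ≈ 0.00605605
Highest score → shiraz.

shiraz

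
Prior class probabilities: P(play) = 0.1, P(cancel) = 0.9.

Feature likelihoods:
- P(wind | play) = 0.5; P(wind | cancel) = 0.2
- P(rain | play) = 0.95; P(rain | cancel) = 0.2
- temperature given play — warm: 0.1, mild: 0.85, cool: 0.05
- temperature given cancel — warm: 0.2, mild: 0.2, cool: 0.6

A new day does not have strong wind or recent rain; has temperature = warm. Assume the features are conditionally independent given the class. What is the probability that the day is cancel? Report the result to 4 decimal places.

0.9978

play: 0.1 × (1−0.5) × (1−0.95) × 0.1 = 0.00025
cancel: 0.9 × (1−0.2) × (1−0.2) × 0.2 = 0.1152
P(cancel | x) = 0.1152 / 0.11545 ≈ 0.9978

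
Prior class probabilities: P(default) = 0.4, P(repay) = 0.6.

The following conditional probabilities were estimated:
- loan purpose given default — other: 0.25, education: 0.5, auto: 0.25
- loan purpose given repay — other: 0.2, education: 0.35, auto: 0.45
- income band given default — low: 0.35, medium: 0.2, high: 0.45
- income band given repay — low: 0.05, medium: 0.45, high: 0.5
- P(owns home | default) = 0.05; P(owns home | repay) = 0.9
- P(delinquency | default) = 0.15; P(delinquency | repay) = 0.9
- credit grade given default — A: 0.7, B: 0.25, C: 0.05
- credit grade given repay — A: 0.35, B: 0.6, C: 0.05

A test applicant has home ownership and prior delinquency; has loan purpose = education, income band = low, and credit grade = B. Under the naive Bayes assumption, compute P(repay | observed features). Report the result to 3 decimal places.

default: 0.4 × 0.5 × 0.35 × 0.05 × 0.15 × 0.25 = 0.00013125
repay: 0.6 × 0.35 × 0.05 × 0.9 × 0.9 × 0.6 = 0.005103
P(repay | x) = 0.005103 / 0.00523425 ≈ 0.975

0.975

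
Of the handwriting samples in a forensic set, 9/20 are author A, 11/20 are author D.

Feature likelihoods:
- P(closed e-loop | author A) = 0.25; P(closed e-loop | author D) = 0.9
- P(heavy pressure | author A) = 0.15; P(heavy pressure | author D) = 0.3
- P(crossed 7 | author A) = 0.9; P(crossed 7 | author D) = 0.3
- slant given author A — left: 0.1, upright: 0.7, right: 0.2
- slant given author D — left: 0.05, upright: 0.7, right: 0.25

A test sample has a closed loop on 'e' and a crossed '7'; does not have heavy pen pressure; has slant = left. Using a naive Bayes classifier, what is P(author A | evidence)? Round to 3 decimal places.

author A: 0.45 × 0.25 × (1−0.15) × 0.9 × 0.1 = 0.00860625
author D: 0.55 × 0.9 × (1−0.3) × 0.3 × 0.05 = 0.0051975
P(author A | x) = 0.00860625 / 0.01380375 ≈ 0.623

0.623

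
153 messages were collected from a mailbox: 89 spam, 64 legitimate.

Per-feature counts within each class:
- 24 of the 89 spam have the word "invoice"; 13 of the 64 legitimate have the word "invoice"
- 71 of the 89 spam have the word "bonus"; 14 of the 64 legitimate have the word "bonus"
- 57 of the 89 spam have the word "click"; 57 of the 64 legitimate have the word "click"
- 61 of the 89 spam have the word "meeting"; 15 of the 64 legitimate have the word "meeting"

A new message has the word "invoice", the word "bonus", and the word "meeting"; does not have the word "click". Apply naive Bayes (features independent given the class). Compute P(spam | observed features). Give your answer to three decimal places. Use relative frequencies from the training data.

0.985

spam: (89/153) × (24/89) × (71/89) × (32/89) × (61/89) ≈ 0.0308381
legitimate: (64/153) × (13/64) × (14/64) × (7/64) × (15/64) ≈ 0.000476463
P(spam | x) = 0.0308381 / 0.031314563 ≈ 0.985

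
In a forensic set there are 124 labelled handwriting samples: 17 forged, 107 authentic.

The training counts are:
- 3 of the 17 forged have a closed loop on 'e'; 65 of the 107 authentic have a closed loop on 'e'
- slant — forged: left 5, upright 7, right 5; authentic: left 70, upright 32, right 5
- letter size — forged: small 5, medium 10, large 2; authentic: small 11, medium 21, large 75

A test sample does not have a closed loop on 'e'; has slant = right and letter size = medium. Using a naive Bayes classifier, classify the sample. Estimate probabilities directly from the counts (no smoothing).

forged: (17/124) × (14/17) × (5/17) × (10/17) ≈ 0.0195334
authentic: (107/124) × (42/107) × (5/107) × (21/107) ≈ 0.00310634
Highest score → forged.

forged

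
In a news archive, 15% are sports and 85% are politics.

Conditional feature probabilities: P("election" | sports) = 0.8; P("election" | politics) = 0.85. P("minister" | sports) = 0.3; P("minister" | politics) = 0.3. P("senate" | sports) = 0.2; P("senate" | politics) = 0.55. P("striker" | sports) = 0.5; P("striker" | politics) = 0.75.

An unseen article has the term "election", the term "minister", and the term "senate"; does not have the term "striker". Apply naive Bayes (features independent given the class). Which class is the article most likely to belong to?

sports: 0.15 × 0.8 × 0.3 × 0.2 × (1−0.5) = 0.0036
politics: 0.85 × 0.85 × 0.3 × 0.55 × (1−0.75) = 0.029803125
Highest score → politics.

politics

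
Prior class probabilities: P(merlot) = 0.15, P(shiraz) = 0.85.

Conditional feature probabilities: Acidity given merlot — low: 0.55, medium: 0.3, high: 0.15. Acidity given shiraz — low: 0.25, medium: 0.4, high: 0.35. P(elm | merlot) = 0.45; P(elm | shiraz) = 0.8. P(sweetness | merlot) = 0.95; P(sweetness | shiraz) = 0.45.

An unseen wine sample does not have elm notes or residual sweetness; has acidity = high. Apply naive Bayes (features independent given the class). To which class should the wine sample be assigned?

shiraz

merlot: 0.15 × 0.15 × (1−0.45) × (1−0.95) = 0.00061875
shiraz: 0.85 × 0.35 × (1−0.8) × (1−0.45) = 0.032725
Highest score → shiraz.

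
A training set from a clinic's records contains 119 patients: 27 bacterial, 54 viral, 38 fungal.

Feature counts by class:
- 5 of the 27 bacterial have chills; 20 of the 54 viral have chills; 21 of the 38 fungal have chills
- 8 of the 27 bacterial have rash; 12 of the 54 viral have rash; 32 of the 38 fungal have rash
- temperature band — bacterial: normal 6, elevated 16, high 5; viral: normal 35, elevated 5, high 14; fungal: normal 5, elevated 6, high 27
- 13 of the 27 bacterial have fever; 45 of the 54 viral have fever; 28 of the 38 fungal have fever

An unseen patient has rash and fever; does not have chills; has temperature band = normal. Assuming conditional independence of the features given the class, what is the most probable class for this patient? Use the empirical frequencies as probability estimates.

viral

bacterial: (27/119) × (22/27) × (8/27) × (6/27) × (13/27) ≈ 0.00586096
viral: (54/119) × (34/54) × (12/54) × (35/54) × (45/54) ≈ 0.0342936
fungal: (38/119) × (17/38) × (32/38) × (5/38) × (28/38) ≈ 0.0116635
Highest score → viral.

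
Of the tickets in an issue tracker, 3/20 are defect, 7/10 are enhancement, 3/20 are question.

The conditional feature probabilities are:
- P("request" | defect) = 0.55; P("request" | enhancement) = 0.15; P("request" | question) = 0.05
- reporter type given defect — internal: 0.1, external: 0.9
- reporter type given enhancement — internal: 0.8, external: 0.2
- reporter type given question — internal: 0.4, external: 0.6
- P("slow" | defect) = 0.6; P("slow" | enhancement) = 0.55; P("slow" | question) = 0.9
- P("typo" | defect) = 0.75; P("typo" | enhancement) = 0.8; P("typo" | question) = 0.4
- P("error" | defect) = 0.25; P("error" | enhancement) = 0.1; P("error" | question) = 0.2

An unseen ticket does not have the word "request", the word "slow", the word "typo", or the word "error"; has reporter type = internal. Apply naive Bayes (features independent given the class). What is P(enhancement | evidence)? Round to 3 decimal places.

defect: 0.15 × (1−0.55) × 0.1 × (1−0.6) × (1−0.75) × (1−0.25) = 0.00050625
enhancement: 0.7 × (1−0.15) × 0.8 × (1−0.55) × (1−0.8) × (1−0.1) = 0.038556
question: 0.15 × (1−0.05) × 0.4 × (1−0.9) × (1−0.4) × (1−0.2) = 0.002736
P(enhancement | x) = 0.038556 / 0.04179825 ≈ 0.922

0.922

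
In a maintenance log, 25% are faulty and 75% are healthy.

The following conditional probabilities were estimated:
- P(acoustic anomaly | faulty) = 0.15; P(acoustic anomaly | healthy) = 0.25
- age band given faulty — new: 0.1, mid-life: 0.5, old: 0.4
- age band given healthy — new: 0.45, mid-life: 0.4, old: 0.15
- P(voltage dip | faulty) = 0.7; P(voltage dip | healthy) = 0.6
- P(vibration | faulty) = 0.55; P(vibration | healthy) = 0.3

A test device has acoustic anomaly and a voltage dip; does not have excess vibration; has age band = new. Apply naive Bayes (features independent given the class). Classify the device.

healthy

faulty: 0.25 × 0.15 × 0.1 × 0.7 × (1−0.55) = 0.00118125
healthy: 0.75 × 0.25 × 0.45 × 0.6 × (1−0.3) = 0.0354375
Highest score → healthy.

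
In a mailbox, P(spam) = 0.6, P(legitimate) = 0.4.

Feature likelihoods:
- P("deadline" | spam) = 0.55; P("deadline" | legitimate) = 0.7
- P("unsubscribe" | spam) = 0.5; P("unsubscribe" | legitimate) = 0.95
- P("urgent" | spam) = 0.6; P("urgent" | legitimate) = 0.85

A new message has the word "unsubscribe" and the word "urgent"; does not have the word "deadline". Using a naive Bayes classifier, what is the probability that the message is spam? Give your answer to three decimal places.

0.455

spam: 0.6 × (1−0.55) × 0.5 × 0.6 = 0.081
legitimate: 0.4 × (1−0.7) × 0.95 × 0.85 = 0.0969
P(spam | x) = 0.081 / 0.1779 ≈ 0.455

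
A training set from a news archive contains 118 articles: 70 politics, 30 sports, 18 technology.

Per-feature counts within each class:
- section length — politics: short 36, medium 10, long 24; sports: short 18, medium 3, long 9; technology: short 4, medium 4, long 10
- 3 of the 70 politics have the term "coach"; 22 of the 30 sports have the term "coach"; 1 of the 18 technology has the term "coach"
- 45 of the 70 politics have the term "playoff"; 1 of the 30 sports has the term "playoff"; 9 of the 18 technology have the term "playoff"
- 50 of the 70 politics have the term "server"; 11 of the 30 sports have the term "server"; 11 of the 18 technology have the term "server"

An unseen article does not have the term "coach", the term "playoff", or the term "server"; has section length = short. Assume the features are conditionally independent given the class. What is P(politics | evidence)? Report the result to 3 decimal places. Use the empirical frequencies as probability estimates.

0.489

politics: (70/118) × (36/70) × (67/70) × (25/70) × (20/70) ≈ 0.0297969
sports: (30/118) × (18/30) × (8/30) × (29/30) × (19/30) ≈ 0.024904
technology: (18/118) × (4/18) × (17/18) × (9/18) × (7/18) ≈ 0.00622515
P(politics | x) = 0.0297969 / 0.06092605 ≈ 0.489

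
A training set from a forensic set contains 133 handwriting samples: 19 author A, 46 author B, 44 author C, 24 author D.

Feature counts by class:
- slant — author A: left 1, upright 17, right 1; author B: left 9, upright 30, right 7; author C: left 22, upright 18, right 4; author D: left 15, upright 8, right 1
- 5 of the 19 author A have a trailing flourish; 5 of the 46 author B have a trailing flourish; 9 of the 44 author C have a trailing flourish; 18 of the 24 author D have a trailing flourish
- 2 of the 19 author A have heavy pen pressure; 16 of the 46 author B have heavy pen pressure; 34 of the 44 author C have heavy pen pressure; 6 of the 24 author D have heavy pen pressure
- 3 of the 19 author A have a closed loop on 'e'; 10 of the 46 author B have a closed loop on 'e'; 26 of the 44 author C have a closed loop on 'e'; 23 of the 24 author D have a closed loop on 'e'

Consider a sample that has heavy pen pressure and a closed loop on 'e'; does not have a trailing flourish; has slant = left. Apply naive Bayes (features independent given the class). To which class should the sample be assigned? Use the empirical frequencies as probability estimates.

author C

author A: (19/133) × (1/19) × (14/19) × (2/19) × (3/19) ≈ 0.0000920803
author B: (46/133) × (9/46) × (41/46) × (16/46) × (10/46) ≈ 0.00456059
author C: (44/133) × (22/44) × (35/44) × (34/44) × (26/44) ≈ 0.0600805
author D: (24/133) × (15/24) × (6/24) × (6/24) × (23/24) ≈ 0.00675517
Highest score → author C.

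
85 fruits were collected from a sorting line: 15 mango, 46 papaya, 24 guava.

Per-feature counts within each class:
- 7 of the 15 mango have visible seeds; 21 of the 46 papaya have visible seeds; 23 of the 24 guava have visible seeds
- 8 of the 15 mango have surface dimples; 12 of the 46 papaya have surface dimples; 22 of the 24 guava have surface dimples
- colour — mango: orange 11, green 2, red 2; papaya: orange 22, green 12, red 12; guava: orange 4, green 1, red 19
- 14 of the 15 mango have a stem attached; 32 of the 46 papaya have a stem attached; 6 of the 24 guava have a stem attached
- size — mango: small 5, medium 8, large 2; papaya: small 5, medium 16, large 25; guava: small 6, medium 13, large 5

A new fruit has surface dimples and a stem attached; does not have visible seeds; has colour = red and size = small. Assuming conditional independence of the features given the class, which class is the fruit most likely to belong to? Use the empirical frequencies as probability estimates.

mango: (15/85) × (8/15) × (8/15) × (2/15) × (14/15) × (5/15) ≈ 0.00208221
papaya: (46/85) × (25/46) × (12/46) × (12/46) × (32/46) × (5/46) ≈ 0.00151346
guava: (24/85) × (1/24) × (22/24) × (19/24) × (6/24) × (6/24) ≈ 0.000533599
Highest score → mango.

mango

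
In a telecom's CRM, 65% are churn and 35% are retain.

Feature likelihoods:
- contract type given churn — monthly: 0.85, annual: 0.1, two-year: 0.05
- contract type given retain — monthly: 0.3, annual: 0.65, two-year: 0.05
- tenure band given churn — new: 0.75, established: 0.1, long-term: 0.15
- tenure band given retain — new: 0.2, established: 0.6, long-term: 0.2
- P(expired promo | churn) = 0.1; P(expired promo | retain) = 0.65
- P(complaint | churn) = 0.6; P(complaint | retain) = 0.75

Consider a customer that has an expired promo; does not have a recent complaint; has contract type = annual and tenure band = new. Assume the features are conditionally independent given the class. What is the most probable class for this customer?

churn: 0.65 × 0.1 × 0.75 × 0.1 × (1−0.6) = 0.00195
retain: 0.35 × 0.65 × 0.2 × 0.65 × (1−0.75) = 0.00739375
Highest score → retain.

retain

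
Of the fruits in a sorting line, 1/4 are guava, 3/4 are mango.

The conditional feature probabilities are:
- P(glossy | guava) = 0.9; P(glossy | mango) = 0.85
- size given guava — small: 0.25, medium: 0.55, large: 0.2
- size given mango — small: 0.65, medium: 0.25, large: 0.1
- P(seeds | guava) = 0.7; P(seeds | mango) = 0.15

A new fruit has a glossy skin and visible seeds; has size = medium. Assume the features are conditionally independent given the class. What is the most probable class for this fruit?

guava

guava: 0.25 × 0.9 × 0.55 × 0.7 = 0.086625
mango: 0.75 × 0.85 × 0.25 × 0.15 = 0.02390625
Highest score → guava.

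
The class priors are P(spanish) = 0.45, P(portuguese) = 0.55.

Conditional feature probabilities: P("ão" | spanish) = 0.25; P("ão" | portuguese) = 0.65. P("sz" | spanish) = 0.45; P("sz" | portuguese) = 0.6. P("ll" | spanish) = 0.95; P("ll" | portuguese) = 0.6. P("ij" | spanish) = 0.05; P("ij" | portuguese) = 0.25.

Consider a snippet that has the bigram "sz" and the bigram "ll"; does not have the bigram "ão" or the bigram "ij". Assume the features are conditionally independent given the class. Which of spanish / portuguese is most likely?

spanish: 0.45 × (1−0.25) × 0.45 × 0.95 × (1−0.05) = 0.1370671875
portuguese: 0.55 × (1−0.65) × 0.6 × 0.6 × (1−0.25) = 0.051975
Highest score → spanish.

spanish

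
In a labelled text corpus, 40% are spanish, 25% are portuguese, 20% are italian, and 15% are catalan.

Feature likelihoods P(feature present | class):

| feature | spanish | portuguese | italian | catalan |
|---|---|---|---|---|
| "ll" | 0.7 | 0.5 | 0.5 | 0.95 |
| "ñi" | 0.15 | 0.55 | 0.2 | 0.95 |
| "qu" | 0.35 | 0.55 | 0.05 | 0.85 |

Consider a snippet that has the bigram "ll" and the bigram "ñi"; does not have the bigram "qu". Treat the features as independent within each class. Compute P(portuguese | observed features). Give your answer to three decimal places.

0.317

spanish: 0.4 × 0.7 × 0.15 × (1−0.35) = 0.0273
portuguese: 0.25 × 0.5 × 0.55 × (1−0.55) = 0.0309375
italian: 0.2 × 0.5 × 0.2 × (1−0.05) = 0.019
catalan: 0.15 × 0.95 × 0.95 × (1−0.85) = 0.02030625
P(portuguese | x) = 0.0309375 / 0.09754375 ≈ 0.317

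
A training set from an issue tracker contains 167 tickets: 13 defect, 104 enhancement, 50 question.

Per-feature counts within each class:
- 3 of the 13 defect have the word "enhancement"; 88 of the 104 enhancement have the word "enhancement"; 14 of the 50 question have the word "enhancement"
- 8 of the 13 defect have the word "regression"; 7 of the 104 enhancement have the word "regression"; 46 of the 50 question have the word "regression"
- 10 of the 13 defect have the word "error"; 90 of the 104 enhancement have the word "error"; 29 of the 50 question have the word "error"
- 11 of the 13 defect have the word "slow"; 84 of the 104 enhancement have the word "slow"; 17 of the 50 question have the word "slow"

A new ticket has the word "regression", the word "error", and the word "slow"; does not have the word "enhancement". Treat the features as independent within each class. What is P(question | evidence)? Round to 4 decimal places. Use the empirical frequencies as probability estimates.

0.5785

defect: (13/167) × (10/13) × (8/13) × (10/13) × (11/13) ≈ 0.0239848
enhancement: (104/167) × (16/104) × (7/104) × (90/104) × (84/104) ≈ 0.00450737
question: (50/167) × (36/50) × (46/50) × (29/50) × (17/50) ≈ 0.0391094
P(question | x) = 0.0391094 / 0.06760157 ≈ 0.5785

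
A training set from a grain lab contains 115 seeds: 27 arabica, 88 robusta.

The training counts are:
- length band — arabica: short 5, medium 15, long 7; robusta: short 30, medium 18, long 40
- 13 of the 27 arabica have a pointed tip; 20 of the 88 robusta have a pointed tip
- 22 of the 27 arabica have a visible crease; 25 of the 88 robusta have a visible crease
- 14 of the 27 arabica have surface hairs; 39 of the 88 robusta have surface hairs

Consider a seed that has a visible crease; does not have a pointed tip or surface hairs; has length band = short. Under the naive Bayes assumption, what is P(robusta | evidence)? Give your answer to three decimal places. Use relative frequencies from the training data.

0.783

arabica: (27/115) × (5/27) × (14/27) × (22/27) × (13/27) ≈ 0.00884453
robusta: (88/115) × (30/88) × (68/88) × (25/88) × (49/88) ≈ 0.0318875
P(robusta | x) = 0.0318875 / 0.04073203 ≈ 0.783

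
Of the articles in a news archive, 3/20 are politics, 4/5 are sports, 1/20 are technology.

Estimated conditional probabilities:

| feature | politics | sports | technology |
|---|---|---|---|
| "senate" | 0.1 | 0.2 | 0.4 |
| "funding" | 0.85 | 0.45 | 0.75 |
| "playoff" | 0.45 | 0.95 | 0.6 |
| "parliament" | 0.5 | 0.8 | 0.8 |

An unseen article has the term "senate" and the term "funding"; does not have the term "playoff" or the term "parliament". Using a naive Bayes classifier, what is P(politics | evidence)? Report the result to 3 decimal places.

politics: 0.15 × 0.1 × 0.85 × (1−0.45) × (1−0.5) = 0.00350625
sports: 0.8 × 0.2 × 0.45 × (1−0.95) × (1−0.8) = 0.00072
technology: 0.05 × 0.4 × 0.75 × (1−0.6) × (1−0.8) = 0.0012
P(politics | x) = 0.00350625 / 0.00542625 ≈ 0.646

0.646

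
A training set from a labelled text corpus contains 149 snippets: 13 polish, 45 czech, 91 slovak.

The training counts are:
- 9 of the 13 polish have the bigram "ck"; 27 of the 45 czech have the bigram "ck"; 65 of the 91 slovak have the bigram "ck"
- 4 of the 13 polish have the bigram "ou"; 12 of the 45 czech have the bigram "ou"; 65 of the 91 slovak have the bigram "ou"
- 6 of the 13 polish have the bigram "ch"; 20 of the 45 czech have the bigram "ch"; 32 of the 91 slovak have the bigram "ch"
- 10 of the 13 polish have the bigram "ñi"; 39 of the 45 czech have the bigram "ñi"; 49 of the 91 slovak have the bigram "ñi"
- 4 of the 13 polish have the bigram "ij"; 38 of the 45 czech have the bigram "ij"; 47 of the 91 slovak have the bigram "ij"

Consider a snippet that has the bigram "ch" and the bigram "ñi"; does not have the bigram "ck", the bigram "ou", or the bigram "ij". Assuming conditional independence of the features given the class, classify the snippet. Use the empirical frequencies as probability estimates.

czech

polish: (13/149) × (4/13) × (9/13) × (6/13) × (10/13) × (9/13) ≈ 0.00456811
czech: (45/149) × (18/45) × (33/45) × (20/45) × (39/45) × (7/45) ≈ 0.00530814
slovak: (91/149) × (26/91) × (26/91) × (32/91) × (49/91) × (44/91) ≈ 0.0045645
Highest score → czech.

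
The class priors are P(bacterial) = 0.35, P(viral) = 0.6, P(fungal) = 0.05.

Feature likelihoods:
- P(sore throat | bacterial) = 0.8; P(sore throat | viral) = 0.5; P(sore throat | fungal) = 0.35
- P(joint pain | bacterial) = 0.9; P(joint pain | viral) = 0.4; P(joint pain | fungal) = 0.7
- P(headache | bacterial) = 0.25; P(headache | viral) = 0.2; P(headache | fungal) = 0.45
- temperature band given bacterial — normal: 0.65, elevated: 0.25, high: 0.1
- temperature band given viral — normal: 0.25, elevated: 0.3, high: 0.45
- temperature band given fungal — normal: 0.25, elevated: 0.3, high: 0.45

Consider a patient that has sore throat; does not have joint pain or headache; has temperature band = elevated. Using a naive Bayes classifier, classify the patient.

bacterial: 0.35 × 0.8 × (1−0.9) × (1−0.25) × 0.25 = 0.00525
viral: 0.6 × 0.5 × (1−0.4) × (1−0.2) × 0.3 = 0.0432
fungal: 0.05 × 0.35 × (1−0.7) × (1−0.45) × 0.3 = 0.00086625
Highest score → viral.

viral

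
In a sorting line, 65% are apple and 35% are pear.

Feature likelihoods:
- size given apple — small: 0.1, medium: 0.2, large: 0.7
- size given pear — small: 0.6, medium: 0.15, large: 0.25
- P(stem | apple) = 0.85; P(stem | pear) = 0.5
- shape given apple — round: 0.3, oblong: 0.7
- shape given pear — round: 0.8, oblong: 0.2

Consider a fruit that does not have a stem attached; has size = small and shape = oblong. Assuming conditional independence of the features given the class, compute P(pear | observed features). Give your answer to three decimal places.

0.755

apple: 0.65 × 0.1 × (1−0.85) × 0.7 = 0.006825
pear: 0.35 × 0.6 × (1−0.5) × 0.2 = 0.021
P(pear | x) = 0.021 / 0.027825 ≈ 0.755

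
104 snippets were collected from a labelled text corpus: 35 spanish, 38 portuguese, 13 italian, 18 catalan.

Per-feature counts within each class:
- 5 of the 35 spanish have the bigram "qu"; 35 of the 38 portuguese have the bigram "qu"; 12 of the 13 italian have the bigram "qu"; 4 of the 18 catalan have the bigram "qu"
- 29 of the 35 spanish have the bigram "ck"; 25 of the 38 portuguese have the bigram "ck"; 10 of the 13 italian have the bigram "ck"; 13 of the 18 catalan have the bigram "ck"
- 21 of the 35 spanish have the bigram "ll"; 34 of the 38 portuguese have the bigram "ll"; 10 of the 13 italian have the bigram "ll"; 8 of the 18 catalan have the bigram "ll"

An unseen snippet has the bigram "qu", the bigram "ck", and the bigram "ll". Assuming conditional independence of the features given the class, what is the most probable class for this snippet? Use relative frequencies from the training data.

portuguese

spanish: (35/104) × (5/35) × (29/35) × (21/35) ≈ 0.0239011
portuguese: (38/104) × (35/38) × (25/38) × (34/38) ≈ 0.198101
italian: (13/104) × (12/13) × (10/13) × (10/13) ≈ 0.0682749
catalan: (18/104) × (4/18) × (13/18) × (8/18) ≈ 0.0123457
Highest score → portuguese.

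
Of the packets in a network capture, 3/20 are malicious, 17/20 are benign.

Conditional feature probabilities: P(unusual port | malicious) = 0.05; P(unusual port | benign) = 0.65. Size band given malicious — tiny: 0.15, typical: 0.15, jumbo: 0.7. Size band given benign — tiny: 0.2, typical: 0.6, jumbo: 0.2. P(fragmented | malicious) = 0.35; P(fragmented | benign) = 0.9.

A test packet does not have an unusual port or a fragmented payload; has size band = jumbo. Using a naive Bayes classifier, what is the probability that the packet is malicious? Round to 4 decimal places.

malicious: 0.15 × (1−0.05) × 0.7 × (1−0.35) = 0.0648375
benign: 0.85 × (1−0.65) × 0.2 × (1−0.9) = 0.00595
P(malicious | x) = 0.0648375 / 0.0707875 ≈ 0.9159

0.9159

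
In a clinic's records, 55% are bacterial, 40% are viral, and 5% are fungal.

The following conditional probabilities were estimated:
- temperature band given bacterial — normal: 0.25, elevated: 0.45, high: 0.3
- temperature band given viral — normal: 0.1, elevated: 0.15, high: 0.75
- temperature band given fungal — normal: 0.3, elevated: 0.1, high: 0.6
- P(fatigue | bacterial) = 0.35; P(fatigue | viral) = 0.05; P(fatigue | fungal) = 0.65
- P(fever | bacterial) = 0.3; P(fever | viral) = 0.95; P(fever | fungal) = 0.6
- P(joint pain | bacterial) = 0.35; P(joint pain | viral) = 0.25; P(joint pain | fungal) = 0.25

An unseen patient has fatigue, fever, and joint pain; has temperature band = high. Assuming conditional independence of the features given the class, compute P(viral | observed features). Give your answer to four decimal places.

0.2838

bacterial: 0.55 × 0.3 × 0.35 × 0.3 × 0.35 = 0.00606375
viral: 0.4 × 0.75 × 0.05 × 0.95 × 0.25 = 0.0035625
fungal: 0.05 × 0.6 × 0.65 × 0.6 × 0.25 = 0.002925
P(viral | x) = 0.0035625 / 0.01255125 ≈ 0.2838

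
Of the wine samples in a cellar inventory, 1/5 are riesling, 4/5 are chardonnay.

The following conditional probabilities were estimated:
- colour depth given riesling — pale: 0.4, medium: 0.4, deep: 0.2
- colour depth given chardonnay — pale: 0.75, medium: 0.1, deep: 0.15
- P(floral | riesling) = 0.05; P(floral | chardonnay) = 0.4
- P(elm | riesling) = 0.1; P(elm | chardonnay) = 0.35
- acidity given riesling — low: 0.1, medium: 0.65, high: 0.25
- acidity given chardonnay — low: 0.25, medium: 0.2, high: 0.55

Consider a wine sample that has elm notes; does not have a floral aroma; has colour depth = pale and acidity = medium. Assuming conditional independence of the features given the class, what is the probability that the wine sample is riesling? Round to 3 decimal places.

0.164

riesling: 0.2 × 0.4 × (1−0.05) × 0.1 × 0.65 = 0.00494
chardonnay: 0.8 × 0.75 × (1−0.4) × 0.35 × 0.2 = 0.0252
P(riesling | x) = 0.00494 / 0.03014 ≈ 0.164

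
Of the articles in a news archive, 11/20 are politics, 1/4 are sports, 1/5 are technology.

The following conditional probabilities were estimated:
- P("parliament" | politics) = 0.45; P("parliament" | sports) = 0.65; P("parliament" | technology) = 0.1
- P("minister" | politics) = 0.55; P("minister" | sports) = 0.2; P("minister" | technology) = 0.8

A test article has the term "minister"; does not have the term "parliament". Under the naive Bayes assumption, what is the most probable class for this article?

politics

politics: 0.55 × (1−0.45) × 0.55 = 0.166375
sports: 0.25 × (1−0.65) × 0.2 = 0.0175
technology: 0.2 × (1−0.1) × 0.8 = 0.144
Highest score → politics.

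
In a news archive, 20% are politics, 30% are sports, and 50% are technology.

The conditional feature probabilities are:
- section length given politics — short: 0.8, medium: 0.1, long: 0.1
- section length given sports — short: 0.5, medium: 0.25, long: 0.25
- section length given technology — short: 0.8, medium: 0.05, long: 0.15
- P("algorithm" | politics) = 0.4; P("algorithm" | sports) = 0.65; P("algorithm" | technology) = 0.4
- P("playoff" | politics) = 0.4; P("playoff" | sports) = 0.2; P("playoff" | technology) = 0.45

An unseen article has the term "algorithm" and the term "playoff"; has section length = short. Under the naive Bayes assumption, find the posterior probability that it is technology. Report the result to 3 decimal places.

politics: 0.2 × 0.8 × 0.4 × 0.4 = 0.0256
sports: 0.3 × 0.5 × 0.65 × 0.2 = 0.0195
technology: 0.5 × 0.8 × 0.4 × 0.45 = 0.072
P(technology | x) = 0.072 / 0.1171 ≈ 0.615

0.615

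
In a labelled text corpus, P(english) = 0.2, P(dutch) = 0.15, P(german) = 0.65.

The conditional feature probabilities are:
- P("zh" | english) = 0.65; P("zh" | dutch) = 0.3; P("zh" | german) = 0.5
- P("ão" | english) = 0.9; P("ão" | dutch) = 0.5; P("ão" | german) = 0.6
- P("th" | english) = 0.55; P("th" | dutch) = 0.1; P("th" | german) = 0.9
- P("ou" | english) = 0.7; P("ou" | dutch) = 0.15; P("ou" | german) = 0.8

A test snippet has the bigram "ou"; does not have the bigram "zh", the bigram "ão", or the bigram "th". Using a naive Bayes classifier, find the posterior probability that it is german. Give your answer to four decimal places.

0.5281

english: 0.2 × (1−0.65) × (1−0.9) × (1−0.55) × 0.7 = 0.002205
dutch: 0.15 × (1−0.3) × (1−0.5) × (1−0.1) × 0.15 = 0.0070875
german: 0.65 × (1−0.5) × (1−0.6) × (1−0.9) × 0.8 = 0.0104
P(german | x) = 0.0104 / 0.0196925 ≈ 0.5281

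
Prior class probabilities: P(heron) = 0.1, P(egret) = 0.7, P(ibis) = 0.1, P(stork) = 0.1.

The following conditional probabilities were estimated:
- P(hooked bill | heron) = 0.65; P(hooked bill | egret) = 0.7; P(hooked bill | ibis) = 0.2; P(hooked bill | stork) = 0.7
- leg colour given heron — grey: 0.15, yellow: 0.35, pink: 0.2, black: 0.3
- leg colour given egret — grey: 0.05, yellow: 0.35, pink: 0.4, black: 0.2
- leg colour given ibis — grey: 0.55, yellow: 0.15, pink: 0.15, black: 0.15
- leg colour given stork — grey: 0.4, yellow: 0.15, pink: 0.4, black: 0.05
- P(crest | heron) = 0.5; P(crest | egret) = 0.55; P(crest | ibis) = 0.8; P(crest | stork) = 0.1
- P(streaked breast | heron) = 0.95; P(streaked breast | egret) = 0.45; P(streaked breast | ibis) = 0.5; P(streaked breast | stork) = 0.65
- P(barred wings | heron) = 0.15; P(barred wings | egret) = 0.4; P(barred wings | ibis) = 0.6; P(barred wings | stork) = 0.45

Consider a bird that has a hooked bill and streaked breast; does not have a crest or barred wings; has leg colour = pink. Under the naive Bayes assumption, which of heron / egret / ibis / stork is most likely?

heron: 0.1 × 0.65 × 0.2 × (1−0.5) × 0.95 × (1−0.15) = 0.00524875
egret: 0.7 × 0.7 × 0.4 × (1−0.55) × 0.45 × (1−0.4) = 0.023814
ibis: 0.1 × 0.2 × 0.15 × (1−0.8) × 0.5 × (1−0.6) = 0.00012
stork: 0.1 × 0.7 × 0.4 × (1−0.1) × 0.65 × (1−0.45) = 0.009009
Highest score → egret.

egret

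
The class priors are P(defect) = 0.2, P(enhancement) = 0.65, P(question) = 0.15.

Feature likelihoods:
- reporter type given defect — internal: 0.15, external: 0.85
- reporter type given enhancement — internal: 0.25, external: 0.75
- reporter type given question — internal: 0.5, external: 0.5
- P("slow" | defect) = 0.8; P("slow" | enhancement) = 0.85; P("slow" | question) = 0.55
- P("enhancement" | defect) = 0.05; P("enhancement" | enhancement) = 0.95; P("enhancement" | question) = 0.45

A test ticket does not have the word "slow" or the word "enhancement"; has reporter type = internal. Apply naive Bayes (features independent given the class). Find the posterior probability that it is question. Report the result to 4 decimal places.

defect: 0.2 × 0.15 × (1−0.8) × (1−0.05) = 0.0057
enhancement: 0.65 × 0.25 × (1−0.85) × (1−0.95) = 0.00121875
question: 0.15 × 0.5 × (1−0.55) × (1−0.45) = 0.0185625
P(question | x) = 0.0185625 / 0.02548125 ≈ 0.7285

0.7285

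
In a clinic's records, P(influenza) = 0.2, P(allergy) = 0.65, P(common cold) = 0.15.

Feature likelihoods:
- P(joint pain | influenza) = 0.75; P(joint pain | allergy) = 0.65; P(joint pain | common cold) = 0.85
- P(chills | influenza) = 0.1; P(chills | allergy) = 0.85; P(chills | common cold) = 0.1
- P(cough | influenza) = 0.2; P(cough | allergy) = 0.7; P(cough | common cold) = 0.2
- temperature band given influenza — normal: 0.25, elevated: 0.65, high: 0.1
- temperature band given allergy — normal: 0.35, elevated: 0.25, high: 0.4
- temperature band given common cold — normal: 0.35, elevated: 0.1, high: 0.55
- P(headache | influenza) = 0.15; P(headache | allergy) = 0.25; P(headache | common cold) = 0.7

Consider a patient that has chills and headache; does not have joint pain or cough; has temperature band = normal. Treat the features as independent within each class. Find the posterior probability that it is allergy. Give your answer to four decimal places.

0.8957

influenza: 0.2 × (1−0.75) × 0.1 × (1−0.2) × 0.25 × 0.15 = 0.00015
allergy: 0.65 × (1−0.65) × 0.85 × (1−0.7) × 0.35 × 0.25 = 0.00507609375
common cold: 0.15 × (1−0.85) × 0.1 × (1−0.2) × 0.35 × 0.7 = 0.000441
P(allergy | x) = 0.00507609375 / 0.00566709375 ≈ 0.8957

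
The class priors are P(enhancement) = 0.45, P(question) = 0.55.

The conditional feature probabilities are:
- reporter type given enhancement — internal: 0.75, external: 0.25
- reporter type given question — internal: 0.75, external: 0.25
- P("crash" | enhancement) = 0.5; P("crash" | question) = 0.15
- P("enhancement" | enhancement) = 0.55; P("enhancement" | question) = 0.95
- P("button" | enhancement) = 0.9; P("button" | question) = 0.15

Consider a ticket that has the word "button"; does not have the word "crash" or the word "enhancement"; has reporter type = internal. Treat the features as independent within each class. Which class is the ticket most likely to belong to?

enhancement

enhancement: 0.45 × 0.75 × (1−0.5) × (1−0.55) × 0.9 = 0.06834375
question: 0.55 × 0.75 × (1−0.15) × (1−0.95) × 0.15 = 0.0026296875
Highest score → enhancement.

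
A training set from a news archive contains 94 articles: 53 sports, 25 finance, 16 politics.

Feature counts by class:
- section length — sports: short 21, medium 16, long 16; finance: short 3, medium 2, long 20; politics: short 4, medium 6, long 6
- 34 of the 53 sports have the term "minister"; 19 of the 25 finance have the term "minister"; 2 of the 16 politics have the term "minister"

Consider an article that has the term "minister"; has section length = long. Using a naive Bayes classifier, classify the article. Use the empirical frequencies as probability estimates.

finance

sports: (53/94) × (16/53) × (34/53) ≈ 0.109193
finance: (25/94) × (20/25) × (19/25) ≈ 0.161702
politics: (16/94) × (6/16) × (2/16) ≈ 0.00797872
Highest score → finance.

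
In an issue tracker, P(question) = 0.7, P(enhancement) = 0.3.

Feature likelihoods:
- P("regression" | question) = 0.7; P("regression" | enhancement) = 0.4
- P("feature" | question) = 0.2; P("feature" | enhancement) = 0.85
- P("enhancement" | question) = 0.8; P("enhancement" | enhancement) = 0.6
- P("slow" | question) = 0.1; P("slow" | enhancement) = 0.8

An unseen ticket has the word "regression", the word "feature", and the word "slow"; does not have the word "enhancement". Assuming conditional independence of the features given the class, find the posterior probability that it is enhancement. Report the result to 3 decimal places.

0.943

question: 0.7 × 0.7 × 0.2 × (1−0.8) × 0.1 = 0.00196
enhancement: 0.3 × 0.4 × 0.85 × (1−0.6) × 0.8 = 0.03264
P(enhancement | x) = 0.03264 / 0.0346 ≈ 0.943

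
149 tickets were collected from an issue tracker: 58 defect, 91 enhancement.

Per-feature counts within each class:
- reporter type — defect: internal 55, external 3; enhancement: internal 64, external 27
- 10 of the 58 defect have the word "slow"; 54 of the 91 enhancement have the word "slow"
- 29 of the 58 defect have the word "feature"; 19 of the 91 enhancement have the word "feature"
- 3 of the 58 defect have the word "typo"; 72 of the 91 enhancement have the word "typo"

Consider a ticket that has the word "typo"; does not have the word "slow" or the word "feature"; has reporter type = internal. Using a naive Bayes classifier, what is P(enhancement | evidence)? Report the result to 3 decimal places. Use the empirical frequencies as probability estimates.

defect: (58/149) × (55/58) × (48/58) × (29/58) × (3/58) ≈ 0.00790047
enhancement: (91/149) × (64/91) × (37/91) × (72/91) × (72/91) ≈ 0.109329
P(enhancement | x) = 0.109329 / 0.11722947 ≈ 0.933

0.933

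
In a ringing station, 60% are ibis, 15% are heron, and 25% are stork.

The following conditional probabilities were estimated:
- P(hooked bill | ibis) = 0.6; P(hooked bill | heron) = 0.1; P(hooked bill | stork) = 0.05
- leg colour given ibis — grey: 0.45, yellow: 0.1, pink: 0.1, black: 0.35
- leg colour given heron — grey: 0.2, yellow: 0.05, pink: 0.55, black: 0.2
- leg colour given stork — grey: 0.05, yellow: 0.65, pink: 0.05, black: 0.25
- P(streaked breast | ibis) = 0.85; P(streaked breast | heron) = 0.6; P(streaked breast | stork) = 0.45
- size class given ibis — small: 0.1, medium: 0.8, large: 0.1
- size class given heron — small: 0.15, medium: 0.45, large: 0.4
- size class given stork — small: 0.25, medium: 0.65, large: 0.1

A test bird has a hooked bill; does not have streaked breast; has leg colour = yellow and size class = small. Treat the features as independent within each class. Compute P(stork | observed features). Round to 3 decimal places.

0.656

ibis: 0.6 × 0.6 × 0.1 × (1−0.85) × 0.1 = 0.00054
heron: 0.15 × 0.1 × 0.05 × (1−0.6) × 0.15 = 0.000045
stork: 0.25 × 0.05 × 0.65 × (1−0.45) × 0.25 = 0.0011171875
P(stork | x) = 0.0011171875 / 0.0017021875 ≈ 0.656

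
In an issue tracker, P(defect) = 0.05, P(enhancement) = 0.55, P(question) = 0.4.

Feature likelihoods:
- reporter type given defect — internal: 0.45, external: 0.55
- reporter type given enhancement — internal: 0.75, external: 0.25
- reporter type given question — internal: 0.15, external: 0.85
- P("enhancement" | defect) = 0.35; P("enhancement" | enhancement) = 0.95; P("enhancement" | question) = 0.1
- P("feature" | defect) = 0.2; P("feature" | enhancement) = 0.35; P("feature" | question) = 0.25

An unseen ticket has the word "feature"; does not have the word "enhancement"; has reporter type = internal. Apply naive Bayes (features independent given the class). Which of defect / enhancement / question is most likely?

question

defect: 0.05 × 0.45 × (1−0.35) × 0.2 = 0.002925
enhancement: 0.55 × 0.75 × (1−0.95) × 0.35 = 0.00721875
question: 0.4 × 0.15 × (1−0.1) × 0.25 = 0.0135
Highest score → question.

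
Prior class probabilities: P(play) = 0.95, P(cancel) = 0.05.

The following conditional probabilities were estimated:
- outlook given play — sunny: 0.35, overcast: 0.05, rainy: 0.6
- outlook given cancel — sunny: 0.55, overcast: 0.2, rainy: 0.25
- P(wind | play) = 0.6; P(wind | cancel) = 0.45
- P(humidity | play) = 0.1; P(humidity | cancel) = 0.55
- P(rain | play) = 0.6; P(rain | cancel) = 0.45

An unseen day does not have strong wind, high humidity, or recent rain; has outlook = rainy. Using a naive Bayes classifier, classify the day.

play: 0.95 × 0.6 × (1−0.6) × (1−0.1) × (1−0.6) = 0.08208
cancel: 0.05 × 0.25 × (1−0.45) × (1−0.55) × (1−0.45) = 0.0017015625
Highest score → play.

play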